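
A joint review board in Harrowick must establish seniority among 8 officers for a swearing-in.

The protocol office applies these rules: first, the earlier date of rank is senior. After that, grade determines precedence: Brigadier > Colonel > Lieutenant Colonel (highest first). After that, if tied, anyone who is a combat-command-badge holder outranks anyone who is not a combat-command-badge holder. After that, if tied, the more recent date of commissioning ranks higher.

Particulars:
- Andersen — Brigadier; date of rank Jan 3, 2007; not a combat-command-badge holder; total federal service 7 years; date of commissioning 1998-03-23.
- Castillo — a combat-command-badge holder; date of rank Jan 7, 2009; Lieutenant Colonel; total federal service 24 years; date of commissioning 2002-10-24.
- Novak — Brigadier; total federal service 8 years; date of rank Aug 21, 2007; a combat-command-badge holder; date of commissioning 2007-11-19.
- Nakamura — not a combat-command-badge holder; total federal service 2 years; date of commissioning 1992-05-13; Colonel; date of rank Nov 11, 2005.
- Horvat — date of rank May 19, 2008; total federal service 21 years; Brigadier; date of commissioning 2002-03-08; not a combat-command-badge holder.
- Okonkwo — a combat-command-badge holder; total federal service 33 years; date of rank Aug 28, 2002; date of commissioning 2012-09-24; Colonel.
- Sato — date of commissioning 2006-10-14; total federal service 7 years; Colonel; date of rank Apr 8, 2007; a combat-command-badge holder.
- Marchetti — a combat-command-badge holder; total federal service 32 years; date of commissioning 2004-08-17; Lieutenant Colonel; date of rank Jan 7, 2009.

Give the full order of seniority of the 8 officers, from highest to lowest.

Okonkwo, Nakamura, Andersen, Sato, Novak, Horvat, Marchetti, Castillo

By date of rank (earlier first): Okonkwo (Aug 28, 2002); then Nakamura (Nov 11, 2005); then Andersen (Jan 3, 2007); then Sato (Apr 8, 2007); then Novak (Aug 21, 2007); then Horvat (May 19, 2008); then Marchetti and Castillo (both Jan 7, 2009).
Marchetti and Castillo are each Lieutenant Colonel, so the next rule applies.
Marchetti and Castillo are each a combat-command-badge holder, so the next rule applies.
Among Marchetti and Castillo, by date of commissioning (later first): Marchetti (2004-08-17) before Castillo (2002-10-24).
Full order: Okonkwo, Nakamura, Andersen, Sato, Novak, Horvat, Marchetti, Castillo.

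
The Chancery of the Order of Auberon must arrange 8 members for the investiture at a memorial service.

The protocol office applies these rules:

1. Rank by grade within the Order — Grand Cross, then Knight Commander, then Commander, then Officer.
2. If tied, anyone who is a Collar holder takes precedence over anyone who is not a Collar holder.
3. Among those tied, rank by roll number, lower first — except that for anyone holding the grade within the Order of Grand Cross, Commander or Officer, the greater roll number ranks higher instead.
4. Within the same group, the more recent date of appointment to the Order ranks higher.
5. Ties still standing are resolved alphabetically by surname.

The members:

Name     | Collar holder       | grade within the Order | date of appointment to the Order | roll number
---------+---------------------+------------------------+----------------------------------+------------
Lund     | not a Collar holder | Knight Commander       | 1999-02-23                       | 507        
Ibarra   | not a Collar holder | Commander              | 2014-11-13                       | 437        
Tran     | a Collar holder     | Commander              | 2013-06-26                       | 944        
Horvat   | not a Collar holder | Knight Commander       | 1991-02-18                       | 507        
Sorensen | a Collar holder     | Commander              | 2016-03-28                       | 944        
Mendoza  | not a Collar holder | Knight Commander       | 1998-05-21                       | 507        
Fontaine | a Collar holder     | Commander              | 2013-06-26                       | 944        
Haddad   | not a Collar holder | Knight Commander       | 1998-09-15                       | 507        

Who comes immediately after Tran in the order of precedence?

By grade within the Order: Lund, Haddad, Mendoza and Horvat (Knight Commander); then Sorensen, Fontaine, Tran and Ibarra (Commander).
Lund, Haddad, Mendoza and Horvat are each not a Collar holder, so the next rule applies.
Lund, Haddad, Mendoza and Horvat all have roll number 507, so the next rule applies.
Among Lund, Haddad, Mendoza and Horvat, by date of appointment to the Order (later first): Lund (1999-02-23) before Haddad (1998-09-15) before Mendoza (1998-05-21) before Horvat (1991-02-18).
Among Sorensen, Fontaine, Tran and Ibarra, a Collar holder before not a Collar holder: Sorensen, Fontaine and Tran (a Collar holder) before Ibarra (not a Collar holder).
Sorensen, Fontaine and Tran all have roll number 944, so the next rule applies.
Among Sorensen, Fontaine and Tran, by date of appointment to the Order (later first): Sorensen (2016-03-28) before Fontaine and Tran (2013-06-26).
Among Fontaine and Tran, alphabetically by surname: Fontaine before Tran.
Order: Lund, Haddad, Mendoza, Horvat, Sorensen, Fontaine, Tran, Ibarra.

Ibarra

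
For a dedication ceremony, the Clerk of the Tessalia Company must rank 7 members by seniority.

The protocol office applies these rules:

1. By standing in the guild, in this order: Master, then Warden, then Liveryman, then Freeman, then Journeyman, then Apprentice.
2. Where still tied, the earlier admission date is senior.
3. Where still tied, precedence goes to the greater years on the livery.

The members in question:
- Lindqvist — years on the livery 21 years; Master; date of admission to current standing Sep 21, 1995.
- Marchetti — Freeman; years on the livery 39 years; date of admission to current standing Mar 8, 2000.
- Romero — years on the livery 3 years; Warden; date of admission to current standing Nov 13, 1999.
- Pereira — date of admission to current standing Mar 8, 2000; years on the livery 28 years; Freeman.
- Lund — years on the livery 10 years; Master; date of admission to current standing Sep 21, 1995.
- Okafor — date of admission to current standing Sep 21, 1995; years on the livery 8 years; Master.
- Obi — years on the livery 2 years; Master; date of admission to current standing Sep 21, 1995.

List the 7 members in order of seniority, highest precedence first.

By standing in the guild: Lindqvist, Lund, Okafor and Obi (Master); then Romero (Warden); then Marchetti and Pereira (Freeman).
Lindqvist, Lund, Okafor and Obi all have date of admission to current standing Sep 21, 1995, so the next rule applies.
Among Lindqvist, Lund, Okafor and Obi, by years on the livery (higher first): Lindqvist (21 years) before Lund (10 years) before Okafor (8 years) before Obi (2 years).
Marchetti and Pereira both have date of admission to current standing Mar 8, 2000, so the next rule applies.
Among Marchetti and Pereira, by years on the livery (higher first): Marchetti (39 years) before Pereira (28 years).
Full order: Lindqvist, Lund, Okafor, Obi, Romero, Marchetti, Pereira.

Lindqvist, Lund, Okafor, Obi, Romero, Marchetti, Pereira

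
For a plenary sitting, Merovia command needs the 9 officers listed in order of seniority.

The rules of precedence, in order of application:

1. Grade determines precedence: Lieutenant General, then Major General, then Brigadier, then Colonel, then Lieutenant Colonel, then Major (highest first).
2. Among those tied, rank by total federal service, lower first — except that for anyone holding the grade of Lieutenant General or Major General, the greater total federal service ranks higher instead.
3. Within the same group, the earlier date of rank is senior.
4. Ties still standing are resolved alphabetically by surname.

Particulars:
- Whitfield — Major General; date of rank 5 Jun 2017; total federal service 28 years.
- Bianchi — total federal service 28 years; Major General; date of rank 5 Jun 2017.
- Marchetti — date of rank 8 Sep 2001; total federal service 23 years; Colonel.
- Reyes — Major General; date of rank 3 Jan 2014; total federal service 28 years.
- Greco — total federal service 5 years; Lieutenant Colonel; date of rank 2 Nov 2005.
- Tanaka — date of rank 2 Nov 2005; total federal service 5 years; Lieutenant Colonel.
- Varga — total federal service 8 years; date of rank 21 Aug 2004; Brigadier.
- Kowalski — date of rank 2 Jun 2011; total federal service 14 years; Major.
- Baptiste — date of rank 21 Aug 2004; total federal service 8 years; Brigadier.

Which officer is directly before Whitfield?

By grade: Reyes, Bianchi and Whitfield (Major General); then Baptiste and Varga (Brigadier); then Marchetti (Colonel); then Greco and Tanaka (Lieutenant Colonel); then Kowalski (Major).
Reyes, Bianchi and Whitfield all have total federal service 28 years, so the next rule applies.
Among Reyes, Bianchi and Whitfield, by date of rank (earlier first): Reyes (3 Jan 2014) before Bianchi and Whitfield (5 Jun 2017).
Among Bianchi and Whitfield, alphabetically by surname: Bianchi before Whitfield.
Baptiste and Varga both have total federal service 8 years, so the next rule applies.
Baptiste and Varga both have date of rank 21 Aug 2004, so the next rule applies.
Among Baptiste and Varga, alphabetically by surname: Baptiste before Varga.
Greco and Tanaka both have total federal service 5 years, so the next rule applies.
Greco and Tanaka both have date of rank 2 Nov 2005, so the next rule applies.
Among Greco and Tanaka, alphabetically by surname: Greco before Tanaka.
Order: Reyes, Bianchi, Whitfield, Baptiste, Varga, Marchetti, Greco, Tanaka, Kowalski.

Bianchi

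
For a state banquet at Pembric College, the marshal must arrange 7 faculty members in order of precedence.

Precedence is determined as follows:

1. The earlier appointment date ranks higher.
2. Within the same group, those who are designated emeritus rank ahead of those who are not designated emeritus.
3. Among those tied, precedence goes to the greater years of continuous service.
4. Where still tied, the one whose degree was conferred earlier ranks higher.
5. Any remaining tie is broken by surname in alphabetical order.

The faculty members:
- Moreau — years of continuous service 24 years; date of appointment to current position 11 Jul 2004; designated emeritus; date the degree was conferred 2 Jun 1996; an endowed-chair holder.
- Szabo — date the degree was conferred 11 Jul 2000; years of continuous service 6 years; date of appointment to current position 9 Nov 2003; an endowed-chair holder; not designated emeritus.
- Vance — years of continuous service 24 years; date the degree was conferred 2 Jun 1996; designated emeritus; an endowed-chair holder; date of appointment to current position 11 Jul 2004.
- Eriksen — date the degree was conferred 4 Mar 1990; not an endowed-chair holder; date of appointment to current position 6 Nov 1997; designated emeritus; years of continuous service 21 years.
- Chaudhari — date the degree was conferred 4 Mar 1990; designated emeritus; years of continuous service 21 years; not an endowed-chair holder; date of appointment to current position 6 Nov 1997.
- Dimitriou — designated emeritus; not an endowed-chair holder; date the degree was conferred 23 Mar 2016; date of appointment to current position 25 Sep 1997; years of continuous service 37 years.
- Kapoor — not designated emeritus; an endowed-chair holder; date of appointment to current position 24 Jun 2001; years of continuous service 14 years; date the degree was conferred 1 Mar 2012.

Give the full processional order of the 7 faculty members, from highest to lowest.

Dimitriou, Chaudhari, Eriksen, Kapoor, Szabo, Moreau, Vance

By date of appointment to current position (earlier first): Dimitriou (25 Sep 1997); then Chaudhari and Eriksen (both 6 Nov 1997); then Kapoor (24 Jun 2001); then Szabo (9 Nov 2003); then Moreau and Vance (both 11 Jul 2004).
Chaudhari and Eriksen are each designated emeritus, so the next rule applies.
Chaudhari and Eriksen both have years of continuous service 21 years, so the next rule applies.
Chaudhari and Eriksen both have date the degree was conferred 4 Mar 1990, so the next rule applies.
Among Chaudhari and Eriksen, alphabetically by surname: Chaudhari before Eriksen.
Moreau and Vance are each designated emeritus, so the next rule applies.
Moreau and Vance both have years of continuous service 24 years, so the next rule applies.
Moreau and Vance both have date the degree was conferred 2 Jun 1996, so the next rule applies.
Among Moreau and Vance, alphabetically by surname: Moreau before Vance.
Full order: Dimitriou, Chaudhari, Eriksen, Kapoor, Szabo, Moreau, Vance.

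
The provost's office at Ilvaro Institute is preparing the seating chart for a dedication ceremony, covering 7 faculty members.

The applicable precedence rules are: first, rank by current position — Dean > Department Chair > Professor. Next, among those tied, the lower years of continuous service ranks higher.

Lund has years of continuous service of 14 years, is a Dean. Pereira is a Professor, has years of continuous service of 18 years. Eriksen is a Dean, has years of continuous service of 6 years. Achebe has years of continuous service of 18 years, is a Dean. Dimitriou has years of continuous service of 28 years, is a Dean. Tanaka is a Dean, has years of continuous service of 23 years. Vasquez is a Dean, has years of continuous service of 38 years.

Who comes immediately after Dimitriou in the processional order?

Vasquez

By current position: Eriksen, Lund, Achebe, Tanaka, Dimitriou and Vasquez (Dean); then Pereira (Professor).
Among Eriksen, Lund, Achebe, Tanaka, Dimitriou and Vasquez, by years of continuous service (lower first): Eriksen (6 years) before Lund (14 years) before Achebe (18 years) before Tanaka (23 years) before Dimitriou (28 years) before Vasquez (38 years).
Order: Eriksen, Lund, Achebe, Tanaka, Dimitriou, Vasquez, Pereira.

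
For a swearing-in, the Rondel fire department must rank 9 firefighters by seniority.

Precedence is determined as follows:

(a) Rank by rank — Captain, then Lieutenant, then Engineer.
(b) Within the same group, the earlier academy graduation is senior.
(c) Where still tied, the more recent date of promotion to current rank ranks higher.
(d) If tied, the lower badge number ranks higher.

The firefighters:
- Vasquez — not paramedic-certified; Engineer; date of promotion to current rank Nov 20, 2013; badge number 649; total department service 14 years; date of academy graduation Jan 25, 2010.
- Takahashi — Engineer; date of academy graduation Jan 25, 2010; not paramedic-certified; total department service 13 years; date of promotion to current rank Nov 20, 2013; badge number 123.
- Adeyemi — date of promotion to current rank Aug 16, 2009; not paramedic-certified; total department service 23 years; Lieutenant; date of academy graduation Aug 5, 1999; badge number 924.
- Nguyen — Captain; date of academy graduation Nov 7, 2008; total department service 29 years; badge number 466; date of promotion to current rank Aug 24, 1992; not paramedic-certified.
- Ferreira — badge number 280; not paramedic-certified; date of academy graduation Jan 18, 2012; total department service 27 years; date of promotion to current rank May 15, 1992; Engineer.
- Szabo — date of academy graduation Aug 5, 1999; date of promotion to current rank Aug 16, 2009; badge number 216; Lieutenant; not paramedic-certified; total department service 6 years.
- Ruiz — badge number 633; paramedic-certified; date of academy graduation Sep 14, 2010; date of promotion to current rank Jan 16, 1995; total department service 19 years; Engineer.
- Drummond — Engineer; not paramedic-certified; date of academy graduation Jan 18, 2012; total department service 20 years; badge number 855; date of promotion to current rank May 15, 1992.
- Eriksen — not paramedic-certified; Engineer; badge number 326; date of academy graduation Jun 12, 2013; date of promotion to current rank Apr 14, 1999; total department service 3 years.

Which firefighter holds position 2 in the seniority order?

Szabo

By rank: Nguyen (Captain); then Szabo and Adeyemi (Lieutenant); then Takahashi, Vasquez, Ruiz, Ferreira, Drummond and Eriksen (Engineer).
Szabo and Adeyemi both have date of academy graduation Aug 5, 1999, so the next rule applies.
Szabo and Adeyemi both have date of promotion to current rank Aug 16, 2009, so the next rule applies.
Among Szabo and Adeyemi, by badge number (lower first): Szabo (216) before Adeyemi (924).
Among Takahashi, Vasquez, Ruiz, Ferreira, Drummond and Eriksen, by date of academy graduation (earlier first): Takahashi and Vasquez (Jan 25, 2010) before Ruiz (Sep 14, 2010) before Ferreira and Drummond (Jan 18, 2012) before Eriksen (Jun 12, 2013).
Takahashi and Vasquez both have date of promotion to current rank Nov 20, 2013, so the next rule applies.
Among Takahashi and Vasquez, by badge number (lower first): Takahashi (123) before Vasquez (649).
Ferreira and Drummond both have date of promotion to current rank May 15, 1992, so the next rule applies.
Among Ferreira and Drummond, by badge number (lower first): Ferreira (280) before Drummond (855).
Order: Nguyen, Szabo, Adeyemi, Takahashi, Vasquez, Ruiz, Ferreira, Drummond, Eriksen.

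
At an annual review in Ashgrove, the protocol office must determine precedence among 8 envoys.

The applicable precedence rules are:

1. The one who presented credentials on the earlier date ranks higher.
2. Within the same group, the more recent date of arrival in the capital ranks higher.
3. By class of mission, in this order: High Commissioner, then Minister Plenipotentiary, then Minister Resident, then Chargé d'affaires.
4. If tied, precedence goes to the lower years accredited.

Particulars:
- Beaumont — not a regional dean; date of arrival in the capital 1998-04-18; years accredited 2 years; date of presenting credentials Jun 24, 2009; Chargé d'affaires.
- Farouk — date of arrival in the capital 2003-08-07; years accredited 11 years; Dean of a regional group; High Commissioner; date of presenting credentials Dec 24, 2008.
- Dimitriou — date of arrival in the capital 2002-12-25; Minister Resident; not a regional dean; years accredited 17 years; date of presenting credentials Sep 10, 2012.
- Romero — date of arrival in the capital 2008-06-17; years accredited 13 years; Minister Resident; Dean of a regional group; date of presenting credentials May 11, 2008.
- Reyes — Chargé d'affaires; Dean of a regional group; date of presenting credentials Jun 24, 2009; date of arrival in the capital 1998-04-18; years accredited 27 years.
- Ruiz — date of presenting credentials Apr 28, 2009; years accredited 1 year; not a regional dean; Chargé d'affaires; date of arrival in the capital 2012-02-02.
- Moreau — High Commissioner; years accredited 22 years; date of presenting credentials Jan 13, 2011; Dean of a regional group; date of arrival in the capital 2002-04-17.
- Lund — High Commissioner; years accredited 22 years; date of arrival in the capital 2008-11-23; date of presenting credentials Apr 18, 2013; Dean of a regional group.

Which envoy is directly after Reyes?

Moreau

By date of presenting credentials (earlier first): Romero (May 11, 2008); then Farouk (Dec 24, 2008); then Ruiz (Apr 28, 2009); then Beaumont and Reyes (both Jun 24, 2009); then Moreau (Jan 13, 2011); then Dimitriou (Sep 10, 2012); then Lund (Apr 18, 2013).
Beaumont and Reyes both have date of arrival in the capital 1998-04-18, so the next rule applies.
Beaumont and Reyes are each Chargé d'affaires, so the next rule applies.
Among Beaumont and Reyes, by years accredited (lower first): Beaumont (2 years) before Reyes (27 years).
Order: Romero, Farouk, Ruiz, Beaumont, Reyes, Moreau, Dimitriou, Lund.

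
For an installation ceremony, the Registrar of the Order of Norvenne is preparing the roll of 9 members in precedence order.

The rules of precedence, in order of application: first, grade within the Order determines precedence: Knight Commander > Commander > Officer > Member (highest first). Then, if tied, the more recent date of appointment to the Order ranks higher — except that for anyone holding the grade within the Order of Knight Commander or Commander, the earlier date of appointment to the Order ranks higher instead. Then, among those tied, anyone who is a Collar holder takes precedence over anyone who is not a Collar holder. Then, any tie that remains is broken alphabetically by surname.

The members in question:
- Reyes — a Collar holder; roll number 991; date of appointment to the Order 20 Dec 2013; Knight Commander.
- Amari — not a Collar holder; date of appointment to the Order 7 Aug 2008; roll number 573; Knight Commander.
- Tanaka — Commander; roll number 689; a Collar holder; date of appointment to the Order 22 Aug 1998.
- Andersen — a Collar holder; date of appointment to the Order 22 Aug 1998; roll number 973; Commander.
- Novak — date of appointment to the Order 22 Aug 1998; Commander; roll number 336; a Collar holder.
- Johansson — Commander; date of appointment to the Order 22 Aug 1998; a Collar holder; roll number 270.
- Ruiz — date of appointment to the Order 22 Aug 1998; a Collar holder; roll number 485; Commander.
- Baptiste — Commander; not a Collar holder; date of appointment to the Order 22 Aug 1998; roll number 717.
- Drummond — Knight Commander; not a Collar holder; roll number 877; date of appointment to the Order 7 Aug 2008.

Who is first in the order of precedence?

Amari

By grade within the Order: Amari, Drummond and Reyes (Knight Commander); then Andersen, Johansson, Novak, Ruiz, Tanaka and Baptiste (Commander).
Among Amari, Drummond and Reyes, by date of appointment to the Order (earlier first) (reversed rule for this group): Amari and Drummond (7 Aug 2008) before Reyes (20 Dec 2013).
Amari and Drummond are each not a Collar holder, so the next rule applies.
Among Amari and Drummond, alphabetically by surname: Amari before Drummond.
Andersen, Johansson, Novak, Ruiz, Tanaka and Baptiste all have date of appointment to the Order 22 Aug 1998, so the next rule applies.
Among Andersen, Johansson, Novak, Ruiz, Tanaka and Baptiste, a Collar holder before not a Collar holder: Andersen, Johansson, Novak, Ruiz and Tanaka (a Collar holder) before Baptiste (not a Collar holder).
Among Andersen, Johansson, Novak, Ruiz and Tanaka, alphabetically by surname: Andersen before Johansson before Novak before Ruiz before Tanaka.
Order: Amari, Drummond, Reyes, Andersen, Johansson, Novak, Ruiz, Tanaka, Baptiste.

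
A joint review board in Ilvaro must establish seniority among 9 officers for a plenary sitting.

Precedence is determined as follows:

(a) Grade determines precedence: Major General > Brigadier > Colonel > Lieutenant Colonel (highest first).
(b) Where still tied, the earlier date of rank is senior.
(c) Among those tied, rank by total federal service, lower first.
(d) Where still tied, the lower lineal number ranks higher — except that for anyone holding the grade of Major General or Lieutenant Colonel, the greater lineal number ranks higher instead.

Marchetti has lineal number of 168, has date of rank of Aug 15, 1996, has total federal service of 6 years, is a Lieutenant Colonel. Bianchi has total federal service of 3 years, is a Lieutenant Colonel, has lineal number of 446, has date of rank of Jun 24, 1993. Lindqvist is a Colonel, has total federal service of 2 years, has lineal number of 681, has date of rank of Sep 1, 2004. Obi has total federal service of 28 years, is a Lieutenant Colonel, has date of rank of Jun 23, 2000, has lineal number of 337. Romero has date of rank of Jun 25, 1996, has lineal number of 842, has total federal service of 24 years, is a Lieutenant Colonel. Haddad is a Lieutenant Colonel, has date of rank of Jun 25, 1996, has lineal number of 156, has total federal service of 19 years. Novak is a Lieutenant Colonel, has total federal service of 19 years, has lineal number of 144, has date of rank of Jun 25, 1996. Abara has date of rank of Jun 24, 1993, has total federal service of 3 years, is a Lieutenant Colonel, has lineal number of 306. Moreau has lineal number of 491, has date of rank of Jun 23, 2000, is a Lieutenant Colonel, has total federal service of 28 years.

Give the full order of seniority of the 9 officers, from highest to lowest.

Lindqvist, Bianchi, Abara, Haddad, Novak, Romero, Marchetti, Moreau, Obi

By grade: Lindqvist (Colonel); then Bianchi, Abara, Haddad, Novak, Romero, Marchetti, Moreau and Obi (Lieutenant Colonel).
Among Bianchi, Abara, Haddad, Novak, Romero, Marchetti, Moreau and Obi, by date of rank (earlier first): Bianchi and Abara (Jun 24, 1993) before Haddad, Novak and Romero (Jun 25, 1996) before Marchetti (Aug 15, 1996) before Moreau and Obi (Jun 23, 2000).
Bianchi and Abara both have total federal service 3 years, so the next rule applies.
Among Bianchi and Abara, by lineal number (higher first) (reversed rule for this group): Bianchi (446) before Abara (306).
Among Haddad, Novak and Romero, by total federal service (lower first): Haddad and Novak (19 years) before Romero (24 years).
Among Haddad and Novak, by lineal number (higher first) (reversed rule for this group): Haddad (156) before Novak (144).
Moreau and Obi both have total federal service 28 years, so the next rule applies.
Among Moreau and Obi, by lineal number (higher first) (reversed rule for this group): Moreau (491) before Obi (337).
Full order: Lindqvist, Bianchi, Abara, Haddad, Novak, Romero, Marchetti, Moreau, Obi.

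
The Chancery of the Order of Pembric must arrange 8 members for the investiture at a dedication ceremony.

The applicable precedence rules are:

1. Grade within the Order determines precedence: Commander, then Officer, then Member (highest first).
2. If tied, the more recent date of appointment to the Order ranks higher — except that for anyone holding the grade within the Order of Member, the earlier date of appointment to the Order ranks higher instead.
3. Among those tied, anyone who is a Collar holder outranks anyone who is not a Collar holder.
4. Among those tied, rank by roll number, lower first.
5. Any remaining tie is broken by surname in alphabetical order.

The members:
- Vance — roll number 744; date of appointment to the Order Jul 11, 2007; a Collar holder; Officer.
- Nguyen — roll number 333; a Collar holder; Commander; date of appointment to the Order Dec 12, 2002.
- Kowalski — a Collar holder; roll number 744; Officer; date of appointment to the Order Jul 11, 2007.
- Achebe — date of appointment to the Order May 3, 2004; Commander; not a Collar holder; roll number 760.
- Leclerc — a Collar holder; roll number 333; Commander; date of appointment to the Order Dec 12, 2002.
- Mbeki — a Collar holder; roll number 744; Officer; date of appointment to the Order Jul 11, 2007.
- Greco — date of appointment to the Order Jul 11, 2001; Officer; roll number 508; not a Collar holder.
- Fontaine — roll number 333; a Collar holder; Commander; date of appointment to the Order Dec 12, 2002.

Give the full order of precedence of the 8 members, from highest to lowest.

Achebe, Fontaine, Leclerc, Nguyen, Kowalski, Mbeki, Vance, Greco

By grade within the Order: Achebe, Fontaine, Leclerc and Nguyen (Commander); then Kowalski, Mbeki, Vance and Greco (Officer).
Among Achebe, Fontaine, Leclerc and Nguyen, by date of appointment to the Order (later first): Achebe (May 3, 2004) before Fontaine, Leclerc and Nguyen (Dec 12, 2002).
Fontaine, Leclerc and Nguyen are each a Collar holder, so the next rule applies.
Fontaine, Leclerc and Nguyen all have roll number 333, so the next rule applies.
Among Fontaine, Leclerc and Nguyen, alphabetically by surname: Fontaine before Leclerc before Nguyen.
Among Kowalski, Mbeki, Vance and Greco, by date of appointment to the Order (later first): Kowalski, Mbeki and Vance (Jul 11, 2007) before Greco (Jul 11, 2001).
Kowalski, Mbeki and Vance are each a Collar holder, so the next rule applies.
Kowalski, Mbeki and Vance all have roll number 744, so the next rule applies.
Among Kowalski, Mbeki and Vance, alphabetically by surname: Kowalski before Mbeki before Vance.
Full order: Achebe, Fontaine, Leclerc, Nguyen, Kowalski, Mbeki, Vance, Greco.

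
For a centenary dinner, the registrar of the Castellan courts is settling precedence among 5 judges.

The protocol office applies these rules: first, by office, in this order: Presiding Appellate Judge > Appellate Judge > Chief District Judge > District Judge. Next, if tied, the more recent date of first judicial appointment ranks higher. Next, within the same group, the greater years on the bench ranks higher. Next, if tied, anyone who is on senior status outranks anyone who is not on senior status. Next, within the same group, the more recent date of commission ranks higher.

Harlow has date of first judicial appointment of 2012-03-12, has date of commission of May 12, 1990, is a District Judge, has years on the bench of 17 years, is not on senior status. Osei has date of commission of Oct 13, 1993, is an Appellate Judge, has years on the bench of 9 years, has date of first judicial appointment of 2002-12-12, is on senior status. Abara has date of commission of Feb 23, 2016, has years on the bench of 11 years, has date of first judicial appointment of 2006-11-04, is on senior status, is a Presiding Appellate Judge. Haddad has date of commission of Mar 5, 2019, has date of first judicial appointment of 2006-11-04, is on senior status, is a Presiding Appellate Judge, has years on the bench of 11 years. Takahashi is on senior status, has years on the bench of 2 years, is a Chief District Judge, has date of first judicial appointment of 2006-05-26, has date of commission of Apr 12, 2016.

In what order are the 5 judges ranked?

Haddad, Abara, Osei, Takahashi, Harlow

By office: Haddad and Abara (Presiding Appellate Judge); then Osei (Appellate Judge); then Takahashi (Chief District Judge); then Harlow (District Judge).
Haddad and Abara both have date of first judicial appointment 2006-11-04, so the next rule applies.
Haddad and Abara both have years on the bench 11 years, so the next rule applies.
Haddad and Abara are each on senior status, so the next rule applies.
Among Haddad and Abara, by date of commission (later first): Haddad (Mar 5, 2019) before Abara (Feb 23, 2016).
Full order: Haddad, Abara, Osei, Takahashi, Harlow.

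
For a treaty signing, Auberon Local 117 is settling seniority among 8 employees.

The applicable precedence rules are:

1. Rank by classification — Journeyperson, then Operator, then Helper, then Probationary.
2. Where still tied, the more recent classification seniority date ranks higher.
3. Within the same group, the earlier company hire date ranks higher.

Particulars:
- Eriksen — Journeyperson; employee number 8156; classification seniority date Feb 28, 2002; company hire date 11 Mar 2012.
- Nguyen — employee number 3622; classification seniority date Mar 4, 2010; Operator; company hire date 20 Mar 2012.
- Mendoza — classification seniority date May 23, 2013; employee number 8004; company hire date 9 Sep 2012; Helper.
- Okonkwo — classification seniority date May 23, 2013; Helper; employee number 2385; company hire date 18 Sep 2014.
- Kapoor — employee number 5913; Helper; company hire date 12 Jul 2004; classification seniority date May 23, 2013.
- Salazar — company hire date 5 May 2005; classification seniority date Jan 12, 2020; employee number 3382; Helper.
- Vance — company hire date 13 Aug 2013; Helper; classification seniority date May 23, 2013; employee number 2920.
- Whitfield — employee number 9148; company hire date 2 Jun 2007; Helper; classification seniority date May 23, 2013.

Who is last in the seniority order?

Okonkwo

By classification: Eriksen (Journeyperson); then Nguyen (Operator); then Salazar, Kapoor, Whitfield, Mendoza, Vance and Okonkwo (Helper).
Among Salazar, Kapoor, Whitfield, Mendoza, Vance and Okonkwo, by classification seniority date (later first): Salazar (Jan 12, 2020) before Kapoor, Whitfield, Mendoza, Vance and Okonkwo (May 23, 2013).
Among Kapoor, Whitfield, Mendoza, Vance and Okonkwo, by company hire date (earlier first): Kapoor (12 Jul 2004) before Whitfield (2 Jun 2007) before Mendoza (9 Sep 2012) before Vance (13 Aug 2013) before Okonkwo (18 Sep 2014).
Order: Eriksen, Nguyen, Salazar, Kapoor, Whitfield, Mendoza, Vance, Okonkwo.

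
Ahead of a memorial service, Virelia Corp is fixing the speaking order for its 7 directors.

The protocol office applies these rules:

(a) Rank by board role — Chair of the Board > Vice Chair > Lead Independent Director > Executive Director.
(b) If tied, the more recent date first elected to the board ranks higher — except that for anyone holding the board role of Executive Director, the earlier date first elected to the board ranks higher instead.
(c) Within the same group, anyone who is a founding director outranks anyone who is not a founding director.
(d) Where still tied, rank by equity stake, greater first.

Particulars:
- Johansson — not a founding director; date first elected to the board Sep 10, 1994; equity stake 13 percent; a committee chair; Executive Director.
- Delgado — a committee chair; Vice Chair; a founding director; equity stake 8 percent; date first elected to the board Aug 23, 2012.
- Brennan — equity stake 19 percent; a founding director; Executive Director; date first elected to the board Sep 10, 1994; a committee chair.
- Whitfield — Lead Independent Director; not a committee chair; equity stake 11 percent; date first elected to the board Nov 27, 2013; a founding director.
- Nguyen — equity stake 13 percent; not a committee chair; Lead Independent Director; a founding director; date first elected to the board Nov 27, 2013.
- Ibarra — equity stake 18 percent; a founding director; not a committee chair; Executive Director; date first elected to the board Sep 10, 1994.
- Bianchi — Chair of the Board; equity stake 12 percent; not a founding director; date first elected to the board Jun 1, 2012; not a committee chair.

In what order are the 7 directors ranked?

By board role: Bianchi (Chair of the Board); then Delgado (Vice Chair); then Nguyen and Whitfield (Lead Independent Director); then Brennan, Ibarra and Johansson (Executive Director).
Nguyen and Whitfield both have date first elected to the board Nov 27, 2013, so the next rule applies.
Nguyen and Whitfield are each a founding director, so the next rule applies.
Among Nguyen and Whitfield, by equity stake (higher first): Nguyen (13 percent) before Whitfield (11 percent).
Brennan, Ibarra and Johansson all have date first elected to the board Sep 10, 1994, so the next rule applies.
Among Brennan, Ibarra and Johansson, a founding director before not a founding director: Brennan and Ibarra (a founding director) before Johansson (not a founding director).
Among Brennan and Ibarra, by equity stake (higher first): Brennan (19 percent) before Ibarra (18 percent).
Full order: Bianchi, Delgado, Nguyen, Whitfield, Brennan, Ibarra, Johansson.

Bianchi, Delgado, Nguyen, Whitfield, Brennan, Ibarra, Johansson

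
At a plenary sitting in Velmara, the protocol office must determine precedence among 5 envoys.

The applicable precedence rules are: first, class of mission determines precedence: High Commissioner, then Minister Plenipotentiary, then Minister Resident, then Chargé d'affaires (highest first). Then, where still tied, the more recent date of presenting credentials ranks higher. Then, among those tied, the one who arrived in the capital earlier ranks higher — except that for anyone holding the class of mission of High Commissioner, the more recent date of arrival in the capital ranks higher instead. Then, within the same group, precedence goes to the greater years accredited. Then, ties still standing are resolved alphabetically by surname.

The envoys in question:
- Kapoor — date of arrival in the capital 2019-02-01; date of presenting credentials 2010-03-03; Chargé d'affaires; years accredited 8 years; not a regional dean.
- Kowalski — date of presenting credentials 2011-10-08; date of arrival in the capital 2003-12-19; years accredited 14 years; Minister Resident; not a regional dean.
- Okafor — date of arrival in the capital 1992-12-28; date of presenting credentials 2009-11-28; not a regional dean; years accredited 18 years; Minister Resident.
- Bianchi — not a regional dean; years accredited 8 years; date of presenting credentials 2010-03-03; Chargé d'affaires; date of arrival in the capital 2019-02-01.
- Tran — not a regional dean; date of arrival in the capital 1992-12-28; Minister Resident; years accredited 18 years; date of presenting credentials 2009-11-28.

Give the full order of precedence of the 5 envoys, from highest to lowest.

Kowalski, Okafor, Tran, Bianchi, Kapoor

By class of mission: Kowalski, Okafor and Tran (Minister Resident); then Bianchi and Kapoor (Chargé d'affaires).
Among Kowalski, Okafor and Tran, by date of presenting credentials (later first): Kowalski (2011-10-08) before Okafor and Tran (2009-11-28).
Okafor and Tran both have date of arrival in the capital 1992-12-28, so the next rule applies.
Okafor and Tran both have years accredited 18 years, so the next rule applies.
Among Okafor and Tran, alphabetically by surname: Okafor before Tran.
Bianchi and Kapoor both have date of presenting credentials 2010-03-03, so the next rule applies.
Bianchi and Kapoor both have date of arrival in the capital 2019-02-01, so the next rule applies.
Bianchi and Kapoor both have years accredited 8 years, so the next rule applies.
Among Bianchi and Kapoor, alphabetically by surname: Bianchi before Kapoor.
Full order: Kowalski, Okafor, Tran, Bianchi, Kapoor.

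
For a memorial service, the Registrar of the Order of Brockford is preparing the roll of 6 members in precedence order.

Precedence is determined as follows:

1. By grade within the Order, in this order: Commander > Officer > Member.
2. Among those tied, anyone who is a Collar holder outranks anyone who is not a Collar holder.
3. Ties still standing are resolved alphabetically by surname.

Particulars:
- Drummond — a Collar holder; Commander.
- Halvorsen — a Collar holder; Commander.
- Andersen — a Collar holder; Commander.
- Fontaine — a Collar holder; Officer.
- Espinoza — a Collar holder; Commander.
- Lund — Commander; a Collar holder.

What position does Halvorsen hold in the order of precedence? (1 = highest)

By grade within the Order: Andersen, Drummond, Espinoza, Halvorsen and Lund (Commander); then Fontaine (Officer).
Andersen, Drummond, Espinoza, Halvorsen and Lund are each a Collar holder, so the next rule applies.
Among Andersen, Drummond, Espinoza, Halvorsen and Lund, alphabetically by surname: Andersen before Drummond before Espinoza before Halvorsen before Lund.
Order: Andersen, Drummond, Espinoza, Halvorsen, Lund, Fontaine. So position 4.

4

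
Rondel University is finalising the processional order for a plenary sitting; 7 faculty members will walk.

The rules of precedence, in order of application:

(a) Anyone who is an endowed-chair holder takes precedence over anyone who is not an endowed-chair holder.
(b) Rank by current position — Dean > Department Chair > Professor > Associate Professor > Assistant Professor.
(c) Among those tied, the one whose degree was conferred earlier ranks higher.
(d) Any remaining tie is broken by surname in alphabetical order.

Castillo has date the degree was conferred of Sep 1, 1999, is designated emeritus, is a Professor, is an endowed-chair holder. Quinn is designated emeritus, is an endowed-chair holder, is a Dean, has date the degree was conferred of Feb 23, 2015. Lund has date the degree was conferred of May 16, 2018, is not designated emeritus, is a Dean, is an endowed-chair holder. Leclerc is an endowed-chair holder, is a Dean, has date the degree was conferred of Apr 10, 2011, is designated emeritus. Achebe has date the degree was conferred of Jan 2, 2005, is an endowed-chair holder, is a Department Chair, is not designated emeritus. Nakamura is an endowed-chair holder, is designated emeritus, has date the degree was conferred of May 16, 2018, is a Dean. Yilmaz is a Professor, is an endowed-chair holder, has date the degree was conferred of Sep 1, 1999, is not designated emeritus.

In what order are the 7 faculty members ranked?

Leclerc, Quinn, Lund, Nakamura, Achebe, Castillo, Yilmaz

By the first rule: Leclerc, Quinn, Lund, Nakamura, Achebe, Castillo and Yilmaz (each an endowed-chair holder).
Among Leclerc, Quinn, Lund, Nakamura, Achebe, Castillo and Yilmaz, by current position: Leclerc, Quinn, Lund and Nakamura (Dean) before Achebe (Department Chair) before Castillo and Yilmaz (Professor).
Among Leclerc, Quinn, Lund and Nakamura, by date the degree was conferred (earlier first): Leclerc (Apr 10, 2011) before Quinn (Feb 23, 2015) before Lund and Nakamura (May 16, 2018).
Among Lund and Nakamura, alphabetically by surname: Lund before Nakamura.
Castillo and Yilmaz both have date the degree was conferred Sep 1, 1999, so the next rule applies.
Among Castillo and Yilmaz, alphabetically by surname: Castillo before Yilmaz.
Full order: Leclerc, Quinn, Lund, Nakamura, Achebe, Castillo, Yilmaz.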